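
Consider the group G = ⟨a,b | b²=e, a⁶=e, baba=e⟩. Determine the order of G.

Enumerate words in the generators, reducing via the relations: the distinct elements are
  {a, b, e, ab, a², a³, a⁴, a⁵, a²b, a³b, a⁴b, a⁵b}.
No further products give new elements, so |G| = 12.

Answer: 12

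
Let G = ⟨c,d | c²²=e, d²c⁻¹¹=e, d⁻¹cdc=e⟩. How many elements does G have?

Enumerate words in the generators, reducing via the relations: the distinct elements are
  {c, d, e, cd, c², c³, c⁴, c⁵, c⁶, c⁷, c⁸, c⁹, c²d, c²¹, c²⁰, c³d, c¹², c¹³, c¹¹, c¹⁰, c¹⁴, c¹⁵, c¹⁶, c¹⁷, c¹⁸, c¹⁹, c⁴d, c⁵d, c⁶d, c⁷d, c⁸d, c⁹d, d⁻¹, cd⁻¹, c¹⁰d, c²d⁻¹, c³d⁻¹, c⁴d⁻¹, c⁵d⁻¹, c⁶d⁻¹, c⁷d⁻¹, c⁸d⁻¹, c⁹d⁻¹, c¹⁰d⁻¹}.
No further products give new elements, so |G| = 44.

Answer: 44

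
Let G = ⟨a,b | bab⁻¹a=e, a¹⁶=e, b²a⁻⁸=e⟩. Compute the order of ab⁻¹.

Compute successive powers until reaching e:
  (ab⁻¹)¹ = ab⁻¹, (ab⁻¹)² = a⁸, (ab⁻¹)³ = ab, (ab⁻¹)⁴ = e.
The smallest positive k with (ab⁻¹)ᵏ = e is 4.

Answer: 4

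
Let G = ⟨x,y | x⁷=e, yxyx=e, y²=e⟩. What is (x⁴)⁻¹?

The order of (x⁴) is 7 (smallest k with (x⁴)ᵏ = e), so (x⁴)⁻¹ = (x⁴)⁶ = x³.
Check: (x⁴) · (x³) → (x⁴) · x³ = e, giving e as required.

Answer: x³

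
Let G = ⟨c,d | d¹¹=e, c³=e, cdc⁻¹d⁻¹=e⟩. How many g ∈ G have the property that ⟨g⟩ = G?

G is cyclic of order 33. An element generates G iff its order is 33, and a cyclic group of order 33 has exactly φ(33) = 20 such elements.

Answer: 20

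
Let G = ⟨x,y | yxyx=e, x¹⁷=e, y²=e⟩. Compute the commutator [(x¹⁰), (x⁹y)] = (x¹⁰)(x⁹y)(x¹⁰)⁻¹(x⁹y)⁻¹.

[(x¹⁰), (x⁹y)] = (x¹⁰)·(x⁹y)·(x¹⁰)⁻¹·(x⁹y)⁻¹.
  (x¹⁰) · (x⁹y) = x²y
  (x²y) · (x⁷) = x¹²y
  (x¹²y) · (x⁹y) = x³

Answer: x³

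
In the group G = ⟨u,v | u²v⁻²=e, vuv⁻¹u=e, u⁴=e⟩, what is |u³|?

Compute successive powers until reaching e:
  (u³)¹ = u³, (u³)² = u², (u³)³ = u, (u³)⁴ = e.
The smallest positive k with (u³)ᵏ = e is 4.

Answer: 4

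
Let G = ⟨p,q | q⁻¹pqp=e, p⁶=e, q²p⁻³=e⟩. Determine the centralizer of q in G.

⟨q⟩ ⊆ C_G(q) since powers of q commute with q; so |C_G(q)| ≥ |⟨q⟩| = 4.
By orbit–stabilizer, |C_G(q)| = |G| / |conj. class of q| = 12 / 3 = 4.
The 4 elements commuting with q are {e, p³, q, q⁻¹}.

Answer: {e, p³, q, q⁻¹}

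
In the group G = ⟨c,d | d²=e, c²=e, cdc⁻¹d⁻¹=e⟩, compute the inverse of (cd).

The order of (cd) is 2 (smallest k with (cd)ᵏ = e), so (cd)⁻¹ = (cd)¹ = cd.
Check: (cd) · (cd) → (cd) · c = d;   d · d = e, giving e as required.

Answer: cd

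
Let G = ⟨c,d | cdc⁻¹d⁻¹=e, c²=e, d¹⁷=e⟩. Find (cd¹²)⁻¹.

The order of (cd¹²) is 34 (smallest k with (cd¹²)ᵏ = e), so (cd¹²)⁻¹ = (cd¹²)³³ = cd⁵.
Check: (cd¹²) · (cd⁵) → (cd¹²) · c = d¹²;   (d¹²) · d⁵ = e, giving e as required.

Answer: cd⁵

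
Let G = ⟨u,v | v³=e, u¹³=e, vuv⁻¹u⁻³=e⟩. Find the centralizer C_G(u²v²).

⟨u²v²⟩ ⊆ C_G(u²v²) since powers of u²v² commute with u²v²; so |C_G(u²v²)| ≥ |⟨u²v²⟩| = 3.
By orbit–stabilizer, |C_G(u²v²)| = |G| / |conj. class of u²v²| = 39 / 13 = 3.
The 3 elements commuting with u²v² are {e, u²v², u⁷v}.

Answer: {e, u²v², u⁷v}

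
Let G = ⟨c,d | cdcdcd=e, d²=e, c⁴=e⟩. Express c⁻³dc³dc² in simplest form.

Multiply left to right, reducing at each step:
  c · d = cd
  (cd) · c³ = cdc³
  (cdc³) · d = c²dc
  (c²dc) · c² = c²dc³

Answer: c²dc³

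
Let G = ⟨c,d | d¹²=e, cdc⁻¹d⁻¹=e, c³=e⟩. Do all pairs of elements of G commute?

Each pair of generators commutes: c·d = cd = d·c. Since the generators pairwise commute, every element of G commutes with every other, so G is abelian.

Answer: Yes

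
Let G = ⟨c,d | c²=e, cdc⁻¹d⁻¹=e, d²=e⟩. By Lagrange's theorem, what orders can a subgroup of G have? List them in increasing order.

|G| = 4 = 2². By Lagrange's theorem the order of any subgroup divides 4; the divisors of 4 are 1, 2, 4.

Answer: 1, 2, 4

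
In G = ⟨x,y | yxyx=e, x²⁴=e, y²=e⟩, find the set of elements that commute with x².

⟨x²⟩ ⊆ C_G(x²) since powers of x² commute with x²; so |C_G(x²)| ≥ |⟨x²⟩| = 12.
By orbit–stabilizer, |C_G(x²)| = |G| / |conj. class of x²| = 48 / 2 = 24.
The 24 elements commuting with x² are {e, x, x², x³, x⁴, x⁵, x⁶, x⁷, x⁸, x⁹, x¹⁰, x¹¹, x¹², x¹³, x¹⁴, x¹⁵, x¹⁶, x¹⁷, x¹⁸, x¹⁹, x²⁰, x²¹, x²², x²³}.

Answer: {e, x, x², x³, x⁴, x⁵, x⁶, x⁷, x⁸, x⁹, x¹⁰, x¹¹, x¹², x¹³, x¹⁴, x¹⁵, x¹⁶, x¹⁷, x¹⁸, x¹⁹, x²⁰, x²¹, x²², x²³}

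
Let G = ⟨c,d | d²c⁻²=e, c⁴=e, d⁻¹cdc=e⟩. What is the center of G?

An element z ∈ Z(G) iff z commutes with every generator.
For example c² is central: (c²)·c = c³ = c·(c²); (c²)·d = d⁻¹ = d·(c²).
Whereas c ∉ Z(G) since c·d = cd ≠ cd⁻¹ = d·c.
Checking each of the 8 elements this way gives Z(G) = {e, c²}, of order 2.

Answer: {e, c²}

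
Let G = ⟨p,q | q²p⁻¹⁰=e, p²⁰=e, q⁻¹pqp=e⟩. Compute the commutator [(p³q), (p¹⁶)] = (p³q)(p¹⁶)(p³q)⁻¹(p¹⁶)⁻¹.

[(p³q), (p¹⁶)] = (p³q)·(p¹⁶)·(p³q)⁻¹·(p¹⁶)⁻¹.
  (p³q) · (p¹⁶) = p⁷q
  (p⁷q) · (p³q⁻¹) = p⁴
  (p⁴) · (p⁴) = p⁸

Answer: p⁸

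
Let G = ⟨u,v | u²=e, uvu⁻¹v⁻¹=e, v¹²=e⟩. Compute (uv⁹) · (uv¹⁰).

Compute (uv⁹) · (uv¹⁰) by multiplying left to right and reducing via the relations at each step:
  (uv⁹) · u = v⁹
  (v⁹) · v¹⁰ = v⁷

Answer: v⁷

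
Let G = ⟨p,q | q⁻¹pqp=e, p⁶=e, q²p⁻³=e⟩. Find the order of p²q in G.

Compute successive powers until reaching e:
  (p²q)¹ = p²q, (p²q)² = p³, (p²q)³ = p²q⁻¹, (p²q)⁴ = e.
The smallest positive k with (p²q)ᵏ = e is 4.

Answer: 4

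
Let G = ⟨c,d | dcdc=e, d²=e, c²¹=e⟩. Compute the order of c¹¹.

Compute successive powers until reaching e:
  (c¹¹)¹ = c¹¹, (c¹¹)² = c, (c¹¹)³ = c¹², (c¹¹)⁴ = c², (c¹¹)⁵ = c¹³, (c¹¹)⁶ = c³, (c¹¹)⁷ = c¹⁴, (c¹¹)⁸ = c⁴, (c¹¹)⁹ = c¹⁵, (c¹¹)¹⁰ = c⁵, (c¹¹)¹¹ = c¹⁶, (c¹¹)¹² = c⁶, (c¹¹)¹³ = c¹⁷, (c¹¹)¹⁴ = c⁷, (c¹¹)¹⁵ = c¹⁸, (c¹¹)¹⁶ = c⁸, (c¹¹)¹⁷ = c¹⁹, (c¹¹)¹⁸ = c⁹, (c¹¹)¹⁹ = c²⁰, (c¹¹)²⁰ = c¹⁰, (c¹¹)²¹ = e.
The smallest positive k with (c¹¹)ᵏ = e is 21.

Answer: 21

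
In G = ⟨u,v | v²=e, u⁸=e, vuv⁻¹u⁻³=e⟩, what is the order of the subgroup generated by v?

|⟨v⟩| equals the order of v. Compute successive powers until reaching e:
  v¹ = v, v² = e.
The smallest positive k with vᵏ = e is 2, so |⟨v⟩| = 2.

Answer: 2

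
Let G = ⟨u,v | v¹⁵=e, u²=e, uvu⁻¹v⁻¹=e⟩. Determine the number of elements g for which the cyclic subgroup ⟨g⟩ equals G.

G is cyclic of order 30. An element generates G iff its order is 30, and a cyclic group of order 30 has exactly φ(30) = 8 such elements.

Answer: 8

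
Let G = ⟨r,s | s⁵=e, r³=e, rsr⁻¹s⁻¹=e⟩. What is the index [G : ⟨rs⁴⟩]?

First find ord(rs⁴) by computing successive powers:
  (rs⁴)¹ = rs⁴, (rs⁴)² = r²s³, (rs⁴)³ = s², (rs⁴)⁴ = rs, (rs⁴)⁵ = r², (rs⁴)⁶ = s⁴, (rs⁴)⁷ = rs³, (rs⁴)⁸ = r²s², (rs⁴)⁹ = s, (rs⁴)¹⁰ = r, (rs⁴)¹¹ = r²s⁴, (rs⁴)¹² = s³, (rs⁴)¹³ = rs², (rs⁴)¹⁴ = r²s, (rs⁴)¹⁵ = e.
So |⟨rs⁴⟩| = ord(rs⁴) = 15. With |G| = 15, by Lagrange [G : ⟨rs⁴⟩] = 15/15 = 1.

Answer: 1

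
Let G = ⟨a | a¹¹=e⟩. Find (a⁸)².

Compute successive powers of (a⁸), reducing at each step:
  (a⁸)²: (a⁸) · a⁸ = a⁵

Answer: a⁵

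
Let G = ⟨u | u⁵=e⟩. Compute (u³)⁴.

Compute successive powers of (u³), reducing at each step:
  (u³)²: (u³) · u³ = u
  (u³)³: u · u³ = u⁴
  (u³)⁴: (u⁴) · u³ = u²

Answer: u²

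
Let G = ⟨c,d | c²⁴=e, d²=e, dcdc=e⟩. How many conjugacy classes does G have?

The conjugacy classes (representative and size) are:
  [e] (size 1), [c²³] (size 2), [c²] (size 2), [c³] (size 2), [c²⁰] (size 2), [c¹⁹] (size 2), [c⁶] (size 2), [c⁷] (size 2), [c⁸] (size 2), [c⁹] (size 2), [c¹⁴] (size 2), [c¹¹] (size 2), [c¹²] (size 1), [c⁴d] (size 12), [c⁵d] (size 12).
Class equation: 1 + 2 + 2 + 2 + 2 + 2 + 2 + 2 + 2 + 2 + 2 + 2 + 1 + 12 + 12 = 48 = |G|. So G has 15 conjugacy classes.

Answer: 15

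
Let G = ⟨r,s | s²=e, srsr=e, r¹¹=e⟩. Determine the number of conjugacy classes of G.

The conjugacy classes (representative and size) are:
  [e] (size 1), [r¹⁰] (size 2), [r²] (size 2), [r³] (size 2), [r⁷] (size 2), [r⁶] (size 2), [r²s] (size 11).
Class equation: 1 + 2 + 2 + 2 + 2 + 2 + 11 = 22 = |G|. So G has 7 conjugacy classes.

Answer: 7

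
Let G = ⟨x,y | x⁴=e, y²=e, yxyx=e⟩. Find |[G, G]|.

G' = [G, G] is generated by all commutators. The generator-pair commutators are: [x, y] = x².
The subgroup they normally generate is {e, x²}, of order 2.
Check: |G/G'| = 8/2 = 4 is the order of the abelianisation.

Answer: 2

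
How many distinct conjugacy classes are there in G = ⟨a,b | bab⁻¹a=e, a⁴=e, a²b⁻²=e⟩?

The conjugacy classes (representative and size) are:
  [e] (size 1), [a³] (size 2), [a²] (size 1), [b⁻¹] (size 2), [ab] (size 2).
Class equation: 1 + 2 + 1 + 2 + 2 = 8 = |G|. So G has 5 conjugacy classes.

Answer: 5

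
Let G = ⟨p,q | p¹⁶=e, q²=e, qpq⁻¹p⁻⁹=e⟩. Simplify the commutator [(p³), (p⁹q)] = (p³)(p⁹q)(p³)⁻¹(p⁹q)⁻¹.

[(p³), (p⁹q)] = (p³)·(p⁹q)·(p³)⁻¹·(p⁹q)⁻¹.
  (p³) · (p⁹q) = p¹²q
  (p¹²q) · (p¹³) = pq
  (pq) · (p¹⁵q) = p⁸

Answer: p⁸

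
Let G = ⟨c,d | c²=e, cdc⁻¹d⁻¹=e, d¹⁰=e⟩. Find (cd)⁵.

Compute successive powers of (cd), reducing at each step:
  (cd)²: (cd) · c = d;   d · d = d²
  (cd)³: (d²) · c = cd²;   (cd²) · d = cd³
  (cd)⁴: (cd³) · c = d³;   (d³) · d = d⁴
  (cd)⁵: (d⁴) · c = cd⁴;   (cd⁴) · d = cd⁵

Answer: cd⁵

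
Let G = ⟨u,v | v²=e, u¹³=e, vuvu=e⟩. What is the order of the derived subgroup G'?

G' = [G, G] is generated by all commutators. The generator-pair commutators are: [u, v] = u².
The subgroup they normally generate is {e, u, u², u³, u⁴, u⁵, u⁶, u⁷, u⁸, u⁹, u¹⁰, u¹¹, u¹²}, of order 13.
Check: |G/G'| = 26/13 = 2 is the order of the abelianisation.

Answer: 13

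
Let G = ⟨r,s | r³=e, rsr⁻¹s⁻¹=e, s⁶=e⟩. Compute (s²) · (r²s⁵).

Compute (s²) · (r²s⁵) by multiplying left to right and reducing via the relations at each step:
  (s²) · r² = r²s²
  (r²s²) · s⁵ = r²s

Answer: r²s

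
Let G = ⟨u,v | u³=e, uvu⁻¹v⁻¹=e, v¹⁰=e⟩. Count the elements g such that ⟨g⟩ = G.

G is cyclic of order 30. An element generates G iff its order is 30, and a cyclic group of order 30 has exactly φ(30) = 8 such elements.

Answer: 8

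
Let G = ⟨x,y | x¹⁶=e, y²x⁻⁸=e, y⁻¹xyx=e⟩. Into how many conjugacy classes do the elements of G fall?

The conjugacy classes (representative and size) are:
  [e] (size 1), [x] (size 2), [x¹⁴] (size 2), [x³] (size 2), [x¹²] (size 2), [x⁵] (size 2), [x¹⁰] (size 2), [x⁷] (size 2), [x⁸] (size 1), [x⁶y] (size 8), [x³y⁻¹] (size 8).
Class equation: 1 + 2 + 2 + 2 + 2 + 2 + 2 + 2 + 1 + 8 + 8 = 32 = |G|. So G has 11 conjugacy classes.

Answer: 11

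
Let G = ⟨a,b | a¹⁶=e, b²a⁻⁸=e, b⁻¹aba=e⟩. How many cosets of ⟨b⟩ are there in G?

First find ord(b) by computing successive powers:
  b¹ = b, b² = a⁸, b³ = b⁻¹, b⁴ = e.
So |⟨b⟩| = ord(b) = 4. With |G| = 32, by Lagrange [G : ⟨b⟩] = 32/4 = 8.

Answer: 8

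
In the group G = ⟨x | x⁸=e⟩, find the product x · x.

Compute x · x by multiplying left to right and reducing via the relations at each step:
  x · x = x²

Answer: x²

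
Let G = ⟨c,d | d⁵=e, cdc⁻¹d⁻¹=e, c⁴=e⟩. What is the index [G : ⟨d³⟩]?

First find ord(d³) by computing successive powers:
  (d³)¹ = d³, (d³)² = d, (d³)³ = d⁴, (d³)⁴ = d², (d³)⁵ = e.
So |⟨d³⟩| = ord(d³) = 5. With |G| = 20, by Lagrange [G : ⟨d³⟩] = 20/5 = 4.

Answer: 4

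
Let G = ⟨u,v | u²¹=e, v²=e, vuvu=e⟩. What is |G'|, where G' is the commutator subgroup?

G' = [G, G] is generated by all commutators. The generator-pair commutators are: [u, v] = u².
The subgroup they normally generate is {e, u, u², u³, u⁴, u⁵, u⁶, u⁷, u⁸, u⁹, u¹⁰, u¹¹, u¹², u¹³, u¹⁴, u¹⁵, u¹⁶, u¹⁷, u¹⁸, u¹⁹, u²⁰}, of order 21.
Check: |G/G'| = 42/21 = 2 is the order of the abelianisation.

Answer: 21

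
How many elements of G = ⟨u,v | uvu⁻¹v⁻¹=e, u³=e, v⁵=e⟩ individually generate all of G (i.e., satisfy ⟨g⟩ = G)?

G is cyclic of order 15. An element generates G iff its order is 15, and a cyclic group of order 15 has exactly φ(15) = 8 such elements.

Answer: 8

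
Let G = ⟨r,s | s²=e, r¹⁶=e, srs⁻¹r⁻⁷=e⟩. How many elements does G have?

Enumerate words in the generators, reducing via the relations: the distinct elements are
  {e, r, s, rs, r², r³, r⁴, r⁵, r⁶, r⁷, r⁸, r⁹, r²s, r³s, r¹², r¹³, r¹¹, r¹⁰, r¹⁴, r¹⁵, r⁴s, r⁵s, r⁶s, r⁷s, r⁸s, r⁹s, r¹²s, r¹³s, r¹¹s, r¹⁰s, r¹⁴s, r¹⁵s}.
No further products give new elements, so |G| = 32.

Answer: 32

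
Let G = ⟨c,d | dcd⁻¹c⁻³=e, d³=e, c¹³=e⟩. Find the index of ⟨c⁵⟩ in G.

First find ord(c⁵) by computing successive powers:
  (c⁵)¹ = c⁵, (c⁵)² = c¹⁰, (c⁵)³ = c², (c⁵)⁴ = c⁷, (c⁵)⁵ = c¹², (c⁵)⁶ = c⁴, (c⁵)⁷ = c⁹, (c⁵)⁸ = c, (c⁵)⁹ = c⁶, (c⁵)¹⁰ = c¹¹, (c⁵)¹¹ = c³, (c⁵)¹² = c⁸, (c⁵)¹³ = e.
So |⟨c⁵⟩| = ord(c⁵) = 13. With |G| = 39, by Lagrange [G : ⟨c⁵⟩] = 39/13 = 3.

Answer: 3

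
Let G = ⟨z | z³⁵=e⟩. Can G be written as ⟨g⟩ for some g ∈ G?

|G| = 35. The element z has order 35 (its powers give 35 distinct elements), so ⟨z⟩ = G and G is cyclic.

Answer: Yes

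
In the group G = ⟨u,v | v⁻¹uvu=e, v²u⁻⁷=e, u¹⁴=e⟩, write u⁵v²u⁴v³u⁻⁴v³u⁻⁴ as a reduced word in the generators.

Multiply left to right, reducing at each step:
  (u⁵) · v² = u¹²
  (u¹²) · u⁴ = u²
  (u²) · v³ = u²v⁻¹
  (u²v⁻¹) · u⁻⁴ = u⁶v⁻¹
  (u⁶v⁻¹) · v³ = u¹³
  (u¹³) · u⁻⁴ = u⁹

Answer: u⁹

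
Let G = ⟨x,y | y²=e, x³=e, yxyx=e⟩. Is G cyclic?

Every cyclic group is abelian. But x·y = xy while y·x = x²y, so x·y ≠ y·x and G is not abelian. Hence G is not cyclic.

Answer: No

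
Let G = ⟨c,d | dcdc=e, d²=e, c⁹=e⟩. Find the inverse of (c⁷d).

The order of (c⁷d) is 2 (smallest k with (c⁷d)ᵏ = e), so (c⁷d)⁻¹ = (c⁷d)¹ = c⁷d.
Check: (c⁷d) · (c⁷d) → (c⁷d) · c⁷ = d;   d · d = e, giving e as required.

Answer: c⁷d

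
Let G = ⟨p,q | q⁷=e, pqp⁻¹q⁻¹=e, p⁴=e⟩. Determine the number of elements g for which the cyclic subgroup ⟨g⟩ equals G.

G is cyclic of order 28. An element generates G iff its order is 28, and a cyclic group of order 28 has exactly φ(28) = 12 such elements.

Answer: 12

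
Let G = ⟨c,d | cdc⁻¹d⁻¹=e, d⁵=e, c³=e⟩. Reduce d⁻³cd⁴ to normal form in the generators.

Multiply left to right, reducing at each step:
  (d²) · c = cd²
  (cd²) · d⁴ = cd

Answer: cd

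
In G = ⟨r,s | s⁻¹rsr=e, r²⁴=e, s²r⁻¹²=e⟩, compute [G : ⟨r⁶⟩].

First find ord(r⁶) by computing successive powers:
  (r⁶)¹ = r⁶, (r⁶)² = r¹², (r⁶)³ = r¹⁸, (r⁶)⁴ = e.
So |⟨r⁶⟩| = ord(r⁶) = 4. With |G| = 48, by Lagrange [G : ⟨r⁶⟩] = 48/4 = 12.

Answer: 12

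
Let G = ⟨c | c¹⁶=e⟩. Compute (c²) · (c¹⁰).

Compute (c²) · (c¹⁰) by multiplying left to right and reducing via the relations at each step:
  (c²) · c¹⁰ = c¹²

Answer: c¹²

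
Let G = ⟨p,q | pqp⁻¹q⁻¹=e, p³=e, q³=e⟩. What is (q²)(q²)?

Compute (q²) · (q²) by multiplying left to right and reducing via the relations at each step:
  (q²) · q² = q

Answer: q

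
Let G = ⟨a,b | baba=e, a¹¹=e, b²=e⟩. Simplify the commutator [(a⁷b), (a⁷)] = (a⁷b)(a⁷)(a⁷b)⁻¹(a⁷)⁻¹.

[(a⁷b), (a⁷)] = (a⁷b)·(a⁷)·(a⁷b)⁻¹·(a⁷)⁻¹.
  (a⁷b) · (a⁷) = b
  b · (a⁷b) = a⁴
  (a⁴) · (a⁴) = a⁸

Answer: a⁸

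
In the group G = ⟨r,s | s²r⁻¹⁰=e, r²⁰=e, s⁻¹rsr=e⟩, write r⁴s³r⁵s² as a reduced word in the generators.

Multiply left to right, reducing at each step:
  (r⁴) · s³ = r⁴s⁻¹
  (r⁴s⁻¹) · r⁵ = r⁹s
  (r⁹s) · s² = r⁹s⁻¹

Answer: r⁹s⁻¹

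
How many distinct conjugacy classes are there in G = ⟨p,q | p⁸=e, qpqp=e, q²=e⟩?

The conjugacy classes (representative and size) are:
  [e] (size 1), [p] (size 2), [p⁶] (size 2), [p³] (size 2), [p⁴] (size 1), [q] (size 4), [p⁵q] (size 4).
Class equation: 1 + 2 + 2 + 2 + 1 + 4 + 4 = 16 = |G|. So G has 7 conjugacy classes.

Answer: 7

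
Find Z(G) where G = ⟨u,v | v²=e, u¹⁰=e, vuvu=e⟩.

An element z ∈ Z(G) iff z commutes with every generator.
For example u⁵ is central: (u⁵)·u = u⁶ = u·(u⁵); (u⁵)·v = u⁵v = v·(u⁵).
Whereas u ∉ Z(G) since u·v = uv ≠ u⁹v = v·u.
Checking each of the 20 elements this way gives Z(G) = {e, u⁵}, of order 2.

Answer: {e, u⁵}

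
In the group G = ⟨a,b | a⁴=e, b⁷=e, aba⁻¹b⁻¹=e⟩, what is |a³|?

Compute successive powers until reaching e:
  (a³)¹ = a³, (a³)² = a², (a³)³ = a, (a³)⁴ = e.
The smallest positive k with (a³)ᵏ = e is 4.

Answer: 4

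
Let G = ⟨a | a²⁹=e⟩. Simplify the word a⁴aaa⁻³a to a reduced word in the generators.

Multiply left to right, reducing at each step:
  (a⁴) · a = a⁵
  (a⁵) · a = a⁶
  (a⁶) · a⁻³ = a³
  (a³) · a = a⁴

Answer: a⁴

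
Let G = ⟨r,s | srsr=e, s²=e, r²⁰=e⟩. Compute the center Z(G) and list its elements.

An element z ∈ Z(G) iff z commutes with every generator.
For example r¹⁰ is central: (r¹⁰)·r = r¹¹ = r·(r¹⁰); (r¹⁰)·s = r¹⁰s = s·(r¹⁰).
Whereas r ∉ Z(G) since r·s = rs ≠ r¹⁹s = s·r.
Checking each of the 40 elements this way gives Z(G) = {e, r¹⁰}, of order 2.

Answer: {e, r¹⁰}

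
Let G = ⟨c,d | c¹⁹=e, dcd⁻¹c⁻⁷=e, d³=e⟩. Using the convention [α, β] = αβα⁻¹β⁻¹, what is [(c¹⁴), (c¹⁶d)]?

[(c¹⁴), (c¹⁶d)] = (c¹⁴)·(c¹⁶d)·(c¹⁴)⁻¹·(c¹⁶d)⁻¹.
  (c¹⁴) · (c¹⁶d) = c¹¹d
  (c¹¹d) · (c⁵) = c⁸d
  (c⁸d) · (c¹⁴d²) = c¹¹

Answer: c¹¹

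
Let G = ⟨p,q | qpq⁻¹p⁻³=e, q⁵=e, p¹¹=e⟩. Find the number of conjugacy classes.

The conjugacy classes (representative and size) are:
  [e] (size 1), [p³] (size 5), [p⁶] (size 5), [p⁷q] (size 11), [p⁹q²] (size 11), [p⁷q³] (size 11), [p⁷q⁴] (size 11).
Class equation: 1 + 5 + 5 + 11 + 11 + 11 + 11 = 55 = |G|. So G has 7 conjugacy classes.

Answer: 7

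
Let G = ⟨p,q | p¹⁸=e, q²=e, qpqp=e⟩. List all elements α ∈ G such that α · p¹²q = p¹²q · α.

⟨p¹²q⟩ ⊆ C_G(p¹²q) since powers of p¹²q commute with p¹²q; so |C_G(p¹²q)| ≥ |⟨p¹²q⟩| = 2.
By orbit–stabilizer, |C_G(p¹²q)| = |G| / |conj. class of p¹²q| = 36 / 9 = 4.
The 4 elements commuting with p¹²q are {e, p⁹, p³q, p¹²q}.

Answer: {e, p⁹, p³q, p¹²q}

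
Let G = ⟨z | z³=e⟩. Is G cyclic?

|G| = 3. The element z has order 3 (its powers give 3 distinct elements), so ⟨z⟩ = G and G is cyclic.

Answer: Yes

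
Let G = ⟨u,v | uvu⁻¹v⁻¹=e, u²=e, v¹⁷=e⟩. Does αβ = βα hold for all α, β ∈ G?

Each pair of generators commutes: u·v = uv = v·u. Since the generators pairwise commute, every element of G commutes with every other, so G is abelian.

Answer: Yes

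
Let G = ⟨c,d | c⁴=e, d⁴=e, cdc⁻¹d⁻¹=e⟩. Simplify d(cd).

Compute d · (cd) by multiplying left to right and reducing via the relations at each step:
  d · c = cd
  (cd) · d = cd²

Answer: cd²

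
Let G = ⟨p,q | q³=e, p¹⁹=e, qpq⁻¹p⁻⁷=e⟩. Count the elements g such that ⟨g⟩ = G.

⟨g⟩ = G would require ord(g) = |G| = 57, but the maximum element order in G is 19 < 57. So G is not cyclic and no single element generates it: the count is 0.

Answer: 0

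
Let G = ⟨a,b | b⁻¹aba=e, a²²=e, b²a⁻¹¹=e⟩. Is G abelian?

a·b = ab but b·a = a¹⁰b⁻¹, so a·b ≠ b·a and G is not abelian.

Answer: No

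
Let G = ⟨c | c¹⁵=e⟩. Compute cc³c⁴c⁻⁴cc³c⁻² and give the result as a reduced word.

Multiply left to right, reducing at each step:
  c · c³ = c⁴
  (c⁴) · c⁴ = c⁸
  (c⁸) · c⁻⁴ = c⁴
  (c⁴) · c = c⁵
  (c⁵) · c³ = c⁸
  (c⁸) · c⁻² = c⁶

Answer: c⁶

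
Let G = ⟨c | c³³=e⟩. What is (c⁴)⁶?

Compute successive powers of (c⁴), reducing at each step:
  (c⁴)²: (c⁴) · c⁴ = c⁸
  (c⁴)³: (c⁸) · c⁴ = c¹²
  (c⁴)⁴: (c¹²) · c⁴ = c¹⁶
  (c⁴)⁵: (c¹⁶) · c⁴ = c²⁰
  (c⁴)⁶: (c²⁰) · c⁴ = c²⁴

Answer: c²⁴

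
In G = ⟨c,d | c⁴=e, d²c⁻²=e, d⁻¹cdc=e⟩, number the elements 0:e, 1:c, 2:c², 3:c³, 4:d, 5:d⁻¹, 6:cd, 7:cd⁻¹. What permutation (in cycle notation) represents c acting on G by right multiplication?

(0 1 2 3)(4 7 5 6)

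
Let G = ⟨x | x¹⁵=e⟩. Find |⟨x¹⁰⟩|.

|⟨x¹⁰⟩| equals the order of x¹⁰. Compute successive powers until reaching e:
  (x¹⁰)¹ = x¹⁰, (x¹⁰)² = x⁵, (x¹⁰)³ = e.
The smallest positive k with (x¹⁰)ᵏ = e is 3, so |⟨x¹⁰⟩| = 3.

Answer: 3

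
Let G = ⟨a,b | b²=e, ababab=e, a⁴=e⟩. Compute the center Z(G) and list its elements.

An element z ∈ Z(G) iff z commutes with every generator.
For example e is central: e·a = a = a·e; e·b = b = b·e.
Whereas a ∉ Z(G) since a·b = ab ≠ ba = b·a.
Checking each of the 24 elements this way gives Z(G) = {e}, of order 1.

Answer: {e}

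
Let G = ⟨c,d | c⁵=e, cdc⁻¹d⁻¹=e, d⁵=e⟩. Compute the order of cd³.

Compute successive powers until reaching e:
  (cd³)¹ = cd³, (cd³)² = c²d, (cd³)³ = c³d⁴, (cd³)⁴ = c⁴d², (cd³)⁵ = e.
The smallest positive k with (cd³)ᵏ = e is 5.

Answer: 5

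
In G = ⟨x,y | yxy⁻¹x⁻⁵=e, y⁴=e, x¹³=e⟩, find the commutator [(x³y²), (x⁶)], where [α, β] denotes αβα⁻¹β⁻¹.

[(x³y²), (x⁶)] = (x³y²)·(x⁶)·(x³y²)⁻¹·(x⁶)⁻¹.
  (x³y²) · (x⁶) = x¹⁰y²
  (x¹⁰y²) · (x³y²) = x⁷
  (x⁷) · (x⁷) = x

Answer: x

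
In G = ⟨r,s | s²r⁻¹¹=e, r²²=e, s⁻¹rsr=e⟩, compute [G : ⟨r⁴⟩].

First find ord(r⁴) by computing successive powers:
  (r⁴)¹ = r⁴, (r⁴)² = r⁸, (r⁴)³ = r¹², (r⁴)⁴ = r¹⁶, (r⁴)⁵ = r²⁰, (r⁴)⁶ = r², (r⁴)⁷ = r⁶, (r⁴)⁸ = r¹⁰, (r⁴)⁹ = r¹⁴, (r⁴)¹⁰ = r¹⁸, (r⁴)¹¹ = e.
So |⟨r⁴⟩| = ord(r⁴) = 11. With |G| = 44, by Lagrange [G : ⟨r⁴⟩] = 44/11 = 4.

Answer: 4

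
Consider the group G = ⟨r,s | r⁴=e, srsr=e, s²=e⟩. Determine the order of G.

Enumerate words in the generators, reducing via the relations: the distinct elements are
  {e, r, s, rs, r², r³, r²s, r³s}.
No further products give new elements, so |G| = 8.

Answer: 8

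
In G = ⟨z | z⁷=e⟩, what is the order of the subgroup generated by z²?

|⟨z²⟩| equals the order of z². Compute successive powers until reaching e:
  (z²)¹ = z², (z²)² = z⁴, (z²)³ = z⁶, (z²)⁴ = z, (z²)⁵ = z³, (z²)⁶ = z⁵, (z²)⁷ = e.
The smallest positive k with (z²)ᵏ = e is 7, so |⟨z²⟩| = 7.

Answer: 7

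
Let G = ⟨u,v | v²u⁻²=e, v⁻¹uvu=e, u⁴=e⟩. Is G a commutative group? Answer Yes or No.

u·v = uv but v·u = uv⁻¹, so u·v ≠ v·u and G is not abelian.

Answer: No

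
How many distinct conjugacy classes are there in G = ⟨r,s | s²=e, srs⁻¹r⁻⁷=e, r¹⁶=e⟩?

The conjugacy classes (representative and size) are:
  [e] (size 1), [r] (size 2), [r¹⁴] (size 2), [r³] (size 2), [r⁴] (size 2), [r¹⁰] (size 2), [r⁸] (size 1), [r⁹] (size 2), [r¹¹] (size 2), [r¹⁰s] (size 8), [rs] (size 8).
Class equation: 1 + 2 + 2 + 2 + 2 + 2 + 1 + 2 + 2 + 8 + 8 = 32 = |G|. So G has 11 conjugacy classes.

Answer: 11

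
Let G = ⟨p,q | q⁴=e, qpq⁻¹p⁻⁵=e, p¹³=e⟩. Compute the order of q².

Compute successive powers until reaching e:
  (q²)¹ = q², (q²)² = e.
The smallest positive k with (q²)ᵏ = e is 2.

Answer: 2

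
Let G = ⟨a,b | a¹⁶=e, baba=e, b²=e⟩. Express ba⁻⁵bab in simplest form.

Multiply left to right, reducing at each step:
  b · a⁻⁵ = a⁵b
  (a⁵b) · b = a⁵
  (a⁵) · a = a⁶
  (a⁶) · b = a⁶b

Answer: a⁶b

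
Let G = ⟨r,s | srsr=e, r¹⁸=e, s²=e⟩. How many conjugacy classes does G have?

The conjugacy classes (representative and size) are:
  [e] (size 1), [r] (size 2), [r²] (size 2), [r³] (size 2), [r¹⁴] (size 2), [r⁵] (size 2), [r¹²] (size 2), [r⁷] (size 2), [r¹⁰] (size 2), [r⁹] (size 1), [r¹⁰s] (size 9), [rs] (size 9).
Class equation: 1 + 2 + 2 + 2 + 2 + 2 + 2 + 2 + 2 + 1 + 9 + 9 = 36 = |G|. So G has 12 conjugacy classes.

Answer: 12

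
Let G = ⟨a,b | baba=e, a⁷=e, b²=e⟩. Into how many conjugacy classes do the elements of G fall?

The conjugacy classes (representative and size) are:
  [e] (size 1), [a⁶] (size 2), [a⁵] (size 2), [a⁴] (size 2), [ab] (size 7).
Class equation: 1 + 2 + 2 + 2 + 7 = 14 = |G|. So G has 5 conjugacy classes.

Answer: 5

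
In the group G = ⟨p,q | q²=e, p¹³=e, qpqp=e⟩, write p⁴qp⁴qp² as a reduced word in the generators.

Multiply left to right, reducing at each step:
  (p⁴) · q = p⁴q
  (p⁴q) · p⁴ = q
  q · q = e
  e · p² = p²

Answer: p²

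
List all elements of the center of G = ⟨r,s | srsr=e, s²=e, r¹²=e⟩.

An element z ∈ Z(G) iff z commutes with every generator.
For example r⁶ is central: (r⁶)·r = r⁷ = r·(r⁶); (r⁶)·s = r⁶s = s·(r⁶).
Whereas r ∉ Z(G) since r·s = rs ≠ r¹¹s = s·r.
Checking each of the 24 elements this way gives Z(G) = {e, r⁶}, of order 2.

Answer: {e, r⁶}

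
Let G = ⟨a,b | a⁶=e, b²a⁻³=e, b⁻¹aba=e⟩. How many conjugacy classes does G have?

The conjugacy classes (representative and size) are:
  [e] (size 1), [a] (size 2), [a²] (size 2), [a³] (size 1), [ab⁻¹] (size 3), [a²b⁻¹] (size 3).
Class equation: 1 + 2 + 2 + 1 + 3 + 3 = 12 = |G|. So G has 6 conjugacy classes.

Answer: 6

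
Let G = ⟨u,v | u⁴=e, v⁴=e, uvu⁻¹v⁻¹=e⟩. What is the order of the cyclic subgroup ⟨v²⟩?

|⟨v²⟩| equals the order of v². Compute successive powers until reaching e:
  (v²)¹ = v², (v²)² = e.
The smallest positive k with (v²)ᵏ = e is 2, so |⟨v²⟩| = 2.

Answer: 2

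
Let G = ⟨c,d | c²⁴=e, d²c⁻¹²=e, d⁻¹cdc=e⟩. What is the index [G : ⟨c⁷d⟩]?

First find ord(c⁷d) by computing successive powers:
  (c⁷d)¹ = c⁷d, (c⁷d)² = c¹², (c⁷d)³ = c⁷d⁻¹, (c⁷d)⁴ = e.
So |⟨c⁷d⟩| = ord(c⁷d) = 4. With |G| = 48, by Lagrange [G : ⟨c⁷d⟩] = 48/4 = 12.

Answer: 12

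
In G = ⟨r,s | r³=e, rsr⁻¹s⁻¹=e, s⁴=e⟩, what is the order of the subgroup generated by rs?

|⟨rs⟩| equals the order of rs. Compute successive powers until reaching e:
  (rs)¹ = rs, (rs)² = r²s², (rs)³ = s³, (rs)⁴ = r, (rs)⁵ = r²s, (rs)⁶ = s², (rs)⁷ = rs³, (rs)⁸ = r², (rs)⁹ = s, (rs)¹⁰ = rs², (rs)¹¹ = r²s³, (rs)¹² = e.
The smallest positive k with (rs)ᵏ = e is 12, so |⟨rs⟩| = 12.

Answer: 12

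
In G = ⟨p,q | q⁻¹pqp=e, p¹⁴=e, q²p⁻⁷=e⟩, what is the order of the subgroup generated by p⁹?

|⟨p⁹⟩| equals the order of p⁹. Compute successive powers until reaching e:
  (p⁹)¹ = p⁹, (p⁹)² = p⁴, (p⁹)³ = p¹³, (p⁹)⁴ = p⁸, (p⁹)⁵ = p³, (p⁹)⁶ = p¹², (p⁹)⁷ = p⁷, (p⁹)⁸ = p², (p⁹)⁹ = p¹¹, (p⁹)¹⁰ = p⁶, (p⁹)¹¹ = p, (p⁹)¹² = p¹⁰, (p⁹)¹³ = p⁵, (p⁹)¹⁴ = e.
The smallest positive k with (p⁹)ᵏ = e is 14, so |⟨p⁹⟩| = 14.

Answer: 14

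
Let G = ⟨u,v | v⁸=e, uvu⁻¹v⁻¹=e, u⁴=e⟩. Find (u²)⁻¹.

The order of (u²) is 2 (smallest k with (u²)ᵏ = e), so (u²)⁻¹ = (u²)¹ = u².
Check: (u²) · (u²) → (u²) · u² = e, giving e as required.

Answer: u²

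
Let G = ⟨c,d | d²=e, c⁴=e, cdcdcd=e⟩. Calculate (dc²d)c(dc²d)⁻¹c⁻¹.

[(dc²d), c] = (dc²d)·c·(dc²d)⁻¹·c⁻¹.
  (dc²d) · c = c³dc²d
  (c³dc²d) · (dc²d) = c³
  (c³) · (c³) = c²

Answer: c²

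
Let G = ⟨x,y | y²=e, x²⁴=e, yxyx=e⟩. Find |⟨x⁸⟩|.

|⟨x⁸⟩| equals the order of x⁸. Compute successive powers until reaching e:
  (x⁸)¹ = x⁸, (x⁸)² = x¹⁶, (x⁸)³ = e.
The smallest positive k with (x⁸)ᵏ = e is 3, so |⟨x⁸⟩| = 3.

Answer: 3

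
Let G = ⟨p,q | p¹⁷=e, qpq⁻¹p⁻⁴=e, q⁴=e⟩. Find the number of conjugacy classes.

The conjugacy classes (representative and size) are:
  [e] (size 1), [p⁴] (size 4), [p²] (size 4), [p⁵] (size 4), [p¹¹] (size 4), [p⁷q] (size 17), [p³q²] (size 17), [p⁹q³] (size 17).
Class equation: 1 + 4 + 4 + 4 + 4 + 17 + 17 + 17 = 68 = |G|. So G has 8 conjugacy classes.

Answer: 8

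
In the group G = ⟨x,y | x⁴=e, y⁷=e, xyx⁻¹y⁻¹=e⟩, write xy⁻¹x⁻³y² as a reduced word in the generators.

Multiply left to right, reducing at each step:
  x · y⁻¹ = xy⁶
  (xy⁶) · x⁻³ = x²y⁶
  (x²y⁶) · y² = x²y

Answer: x²y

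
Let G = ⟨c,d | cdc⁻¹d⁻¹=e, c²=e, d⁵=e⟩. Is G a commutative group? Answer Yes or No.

Each pair of generators commutes: c·d = cd = d·c. Since the generators pairwise commute, every element of G commutes with every other, so G is abelian.

Answer: Yes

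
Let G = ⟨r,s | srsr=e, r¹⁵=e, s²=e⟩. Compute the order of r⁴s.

Compute successive powers until reaching e:
  (r⁴s)¹ = r⁴s, (r⁴s)² = e.
The smallest positive k with (r⁴s)ᵏ = e is 2.

Answer: 2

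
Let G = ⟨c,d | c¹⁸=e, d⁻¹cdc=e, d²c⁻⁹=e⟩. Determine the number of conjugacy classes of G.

The conjugacy classes (representative and size) are:
  [e] (size 1), [c¹⁷] (size 2), [c¹⁶] (size 2), [c³] (size 2), [c¹⁴] (size 2), [c¹³] (size 2), [c¹²] (size 2), [c¹¹] (size 2), [c¹⁰] (size 2), [c⁹] (size 1), [c⁸d] (size 9), [cd] (size 9).
Class equation: 1 + 2 + 2 + 2 + 2 + 2 + 2 + 2 + 2 + 1 + 9 + 9 = 36 = |G|. So G has 12 conjugacy classes.

Answer: 12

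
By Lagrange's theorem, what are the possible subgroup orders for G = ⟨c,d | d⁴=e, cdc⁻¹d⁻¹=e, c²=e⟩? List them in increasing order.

|G| = 8 = 2³. By Lagrange's theorem the order of any subgroup divides 8; the divisors of 8 are 1, 2, 4, 8.

Answer: 1, 2, 4, 8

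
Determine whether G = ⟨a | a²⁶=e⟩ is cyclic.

|G| = 26. The element a has order 26 (its powers give 26 distinct elements), so ⟨a⟩ = G and G is cyclic.

Answer: Yes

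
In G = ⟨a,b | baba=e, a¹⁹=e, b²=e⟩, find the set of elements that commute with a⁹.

⟨a⁹⟩ ⊆ C_G(a⁹) since powers of a⁹ commute with a⁹; so |C_G(a⁹)| ≥ |⟨a⁹⟩| = 19.
By orbit–stabilizer, |C_G(a⁹)| = |G| / |conj. class of a⁹| = 38 / 2 = 19.
The 19 elements commuting with a⁹ are {e, a, a², a³, a⁴, a⁵, a⁶, a⁷, a⁸, a⁹, a¹⁰, a¹¹, a¹², a¹³, a¹⁴, a¹⁵, a¹⁶, a¹⁷, a¹⁸}.

Answer: {e, a, a², a³, a⁴, a⁵, a⁶, a⁷, a⁸, a⁹, a¹⁰, a¹¹, a¹², a¹³, a¹⁴, a¹⁵, a¹⁶, a¹⁷, a¹⁸}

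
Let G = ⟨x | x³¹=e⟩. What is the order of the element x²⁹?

Compute successive powers until reaching e:
  (x²⁹)¹ = x²⁹, (x²⁹)² = x²⁷, (x²⁹)³ = x²⁵, (x²⁹)⁴ = x²³, (x²⁹)⁵ = x²¹, (x²⁹)⁶ = x¹⁹, (x²⁹)⁷ = x¹⁷, (x²⁹)⁸ = x¹⁵, (x²⁹)⁹ = x¹³, (x²⁹)¹⁰ = x¹¹, (x²⁹)¹¹ = x⁹, (x²⁹)¹² = x⁷, (x²⁹)¹³ = x⁵, (x²⁹)¹⁴ = x³, (x²⁹)¹⁵ = x, (x²⁹)¹⁶ = x³⁰, (x²⁹)¹⁷ = x²⁸, (x²⁹)¹⁸ = x²⁶, (x²⁹)¹⁹ = x²⁴, (x²⁹)²⁰ = x²², (x²⁹)²¹ = x²⁰, (x²⁹)²² = x¹⁸, (x²⁹)²³ = x¹⁶, (x²⁹)²⁴ = x¹⁴, (x²⁹)²⁵ = x¹², (x²⁹)²⁶ = x¹⁰, (x²⁹)²⁷ = x⁸, (x²⁹)²⁸ = x⁶, (x²⁹)²⁹ = x⁴, (x²⁹)³⁰ = x², (x²⁹)³¹ = e.
The smallest positive k with (x²⁹)ᵏ = e is 31.

Answer: 31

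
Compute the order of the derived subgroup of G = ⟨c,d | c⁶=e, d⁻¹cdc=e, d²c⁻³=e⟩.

G' = [G, G] is generated by all commutators. The generator-pair commutators are: [c, d] = c².
The subgroup they normally generate is {e, c², c⁴}, of order 3.
Check: |G/G'| = 12/3 = 4 is the order of the abelianisation.

Answer: 3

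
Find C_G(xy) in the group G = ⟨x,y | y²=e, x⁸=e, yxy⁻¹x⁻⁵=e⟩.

⟨xy⟩ ⊆ C_G(xy) since powers of xy commute with xy; so |C_G(xy)| ≥ |⟨xy⟩| = 8.
By orbit–stabilizer, |C_G(xy)| = |G| / |conj. class of xy| = 16 / 2 = 8.
The 8 elements commuting with xy are {e, x², x⁴, x⁶, x⁵y, xy, x⁷y, x³y}.

Answer: {e, x², x⁴, x⁶, x⁵y, xy, x⁷y, x³y}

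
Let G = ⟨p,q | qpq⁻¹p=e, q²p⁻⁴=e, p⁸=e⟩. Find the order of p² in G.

Compute successive powers until reaching e:
  (p²)¹ = p², (p²)² = p⁴, (p²)³ = p⁶, (p²)⁴ = e.
The smallest positive k with (p²)ᵏ = e is 4.

Answer: 4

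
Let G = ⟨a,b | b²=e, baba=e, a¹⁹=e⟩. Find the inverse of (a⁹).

The order of (a⁹) is 19 (smallest k with (a⁹)ᵏ = e), so (a⁹)⁻¹ = (a⁹)¹⁸ = a¹⁰.
Check: (a⁹) · (a¹⁰) → (a⁹) · a¹⁰ = e, giving e as required.

Answer: a¹⁰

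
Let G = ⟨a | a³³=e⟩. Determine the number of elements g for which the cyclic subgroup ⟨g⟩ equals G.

G is cyclic of order 33. An element generates G iff its order is 33, and a cyclic group of order 33 has exactly φ(33) = 20 such elements.

Answer: 20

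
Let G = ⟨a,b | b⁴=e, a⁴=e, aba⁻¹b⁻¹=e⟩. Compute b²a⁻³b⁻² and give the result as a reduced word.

Multiply left to right, reducing at each step:
  (b²) · a⁻³ = ab²
  (ab²) · b⁻² = a

Answer: a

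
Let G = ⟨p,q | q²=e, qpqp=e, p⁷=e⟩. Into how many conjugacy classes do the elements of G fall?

The conjugacy classes (representative and size) are:
  [e] (size 1), [p⁶] (size 2), [p⁵] (size 2), [p⁴] (size 2), [pq] (size 7).
Class equation: 1 + 2 + 2 + 2 + 7 = 14 = |G|. So G has 5 conjugacy classes.

Answer: 5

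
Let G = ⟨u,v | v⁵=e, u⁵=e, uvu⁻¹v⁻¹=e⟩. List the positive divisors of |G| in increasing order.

|G| = 25 = 5². By Lagrange's theorem the order of any subgroup divides 25; the divisors of 25 are 1, 5, 25.

Answer: 1, 5, 25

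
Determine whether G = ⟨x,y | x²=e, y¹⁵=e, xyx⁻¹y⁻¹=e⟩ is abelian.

Each pair of generators commutes: x·y = xy = y·x. Since the generators pairwise commute, every element of G commutes with every other, so G is abelian.

Answer: Yes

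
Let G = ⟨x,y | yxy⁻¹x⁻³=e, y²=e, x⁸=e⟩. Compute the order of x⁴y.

Compute successive powers until reaching e:
  (x⁴y)¹ = x⁴y, (x⁴y)² = e.
The smallest positive k with (x⁴y)ᵏ = e is 2.

Answer: 2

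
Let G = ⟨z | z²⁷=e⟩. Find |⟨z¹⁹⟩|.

|⟨z¹⁹⟩| equals the order of z¹⁹. Compute successive powers until reaching e:
  (z¹⁹)¹ = z¹⁹, (z¹⁹)² = z¹¹, (z¹⁹)³ = z³, (z¹⁹)⁴ = z²², (z¹⁹)⁵ = z¹⁴, (z¹⁹)⁶ = z⁶, (z¹⁹)⁷ = z²⁵, (z¹⁹)⁸ = z¹⁷, (z¹⁹)⁹ = z⁹, (z¹⁹)¹⁰ = z, (z¹⁹)¹¹ = z²⁰, (z¹⁹)¹² = z¹², (z¹⁹)¹³ = z⁴, (z¹⁹)¹⁴ = z²³, (z¹⁹)¹⁵ = z¹⁵, (z¹⁹)¹⁶ = z⁷, (z¹⁹)¹⁷ = z²⁶, (z¹⁹)¹⁸ = z¹⁸, (z¹⁹)¹⁹ = z¹⁰, (z¹⁹)²⁰ = z², (z¹⁹)²¹ = z²¹, (z¹⁹)²² = z¹³, (z¹⁹)²³ = z⁵, (z¹⁹)²⁴ = z²⁴, (z¹⁹)²⁵ = z¹⁶, (z¹⁹)²⁶ = z⁸, (z¹⁹)²⁷ = e.
The smallest positive k with (z¹⁹)ᵏ = e is 27, so |⟨z¹⁹⟩| = 27.

Answer: 27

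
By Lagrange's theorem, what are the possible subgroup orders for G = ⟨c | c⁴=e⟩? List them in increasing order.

|G| = 4 = 2². By Lagrange's theorem the order of any subgroup divides 4; the divisors of 4 are 1, 2, 4.

Answer: 1, 2, 4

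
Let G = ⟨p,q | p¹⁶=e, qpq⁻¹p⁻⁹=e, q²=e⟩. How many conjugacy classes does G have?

The conjugacy classes (representative and size) are:
  [e] (size 1), [p⁹] (size 2), [p²] (size 1), [p³] (size 2), [p⁴] (size 1), [p¹³] (size 2), [p⁶] (size 1), [p¹⁵] (size 2), [p⁸] (size 1), [p¹⁰] (size 1), [p¹²] (size 1), [p¹⁴] (size 1), [q] (size 2), [pq] (size 2), [p²q] (size 2), [p¹¹q] (size 2), [p⁴q] (size 2), [p¹³q] (size 2), [p¹⁴q] (size 2), [p¹⁵q] (size 2).
Class equation: 1 + 2 + 1 + 2 + 1 + 2 + 1 + 2 + 1 + 1 + 1 + 1 + 2 + 2 + 2 + 2 + 2 + 2 + 2 + 2 = 32 = |G|. So G has 20 conjugacy classes.

Answer: 20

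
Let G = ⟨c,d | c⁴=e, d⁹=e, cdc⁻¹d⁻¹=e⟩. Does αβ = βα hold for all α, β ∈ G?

Each pair of generators commutes: c·d = cd = d·c. Since the generators pairwise commute, every element of G commutes with every other, so G is abelian.

Answer: Yes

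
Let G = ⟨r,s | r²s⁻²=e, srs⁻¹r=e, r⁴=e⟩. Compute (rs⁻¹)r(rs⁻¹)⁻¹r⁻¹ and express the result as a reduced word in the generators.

[(rs⁻¹), r] = (rs⁻¹)·r·(rs⁻¹)⁻¹·r⁻¹.
  (rs⁻¹) · r = s⁻¹
  (s⁻¹) · (rs) = r³
  (r³) · (r³) = r²

Answer: r²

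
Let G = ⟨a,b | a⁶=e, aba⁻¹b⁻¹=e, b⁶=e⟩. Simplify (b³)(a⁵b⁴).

Compute (b³) · (a⁵b⁴) by multiplying left to right and reducing via the relations at each step:
  (b³) · a⁵ = a⁵b³
  (a⁵b³) · b⁴ = a⁵b

Answer: a⁵b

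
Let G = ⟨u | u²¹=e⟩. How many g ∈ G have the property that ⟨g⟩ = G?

G is cyclic of order 21. An element generates G iff its order is 21, and a cyclic group of order 21 has exactly φ(21) = 12 such elements.

Answer: 12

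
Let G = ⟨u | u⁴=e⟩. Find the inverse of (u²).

The order of (u²) is 2 (smallest k with (u²)ᵏ = e), so (u²)⁻¹ = (u²)¹ = u².
Check: (u²) · (u²) → (u²) · u² = e, giving e as required.

Answer: u²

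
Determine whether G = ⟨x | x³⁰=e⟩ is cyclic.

|G| = 30. The element x has order 30 (its powers give 30 distinct elements), so ⟨x⟩ = G and G is cyclic.

Answer: Yes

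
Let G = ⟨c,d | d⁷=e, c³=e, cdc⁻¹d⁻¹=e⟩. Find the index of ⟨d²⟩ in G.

First find ord(d²) by computing successive powers:
  (d²)¹ = d², (d²)² = d⁴, (d²)³ = d⁶, (d²)⁴ = d, (d²)⁵ = d³, (d²)⁶ = d⁵, (d²)⁷ = e.
So |⟨d²⟩| = ord(d²) = 7. With |G| = 21, by Lagrange [G : ⟨d²⟩] = 21/7 = 3.

Answer: 3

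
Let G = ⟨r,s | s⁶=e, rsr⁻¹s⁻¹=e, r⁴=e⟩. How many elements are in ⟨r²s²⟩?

|⟨r²s²⟩| equals the order of r²s². Compute successive powers until reaching e:
  (r²s²)¹ = r²s², (r²s²)² = s⁴, (r²s²)³ = r², (r²s²)⁴ = s², (r²s²)⁵ = r²s⁴, (r²s²)⁶ = e.
The smallest positive k with (r²s²)ᵏ = e is 6, so |⟨r²s²⟩| = 6.

Answer: 6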